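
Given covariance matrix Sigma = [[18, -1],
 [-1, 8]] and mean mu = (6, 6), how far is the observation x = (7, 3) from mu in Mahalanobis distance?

Step 1 — centre the observation: (x - mu) = (1, -3).

Step 2 — invert Sigma. det(Sigma) = 18·8 - (-1)² = 143.
  Sigma^{-1} = (1/det) · [[d, -b], [-b, a]] = [[0.0559, 0.007],
 [0.007, 0.1259]].

Step 3 — form the quadratic (x - mu)^T · Sigma^{-1} · (x - mu):
  Sigma^{-1} · (x - mu) = (0.035, -0.3706).
  (x - mu)^T · [Sigma^{-1} · (x - mu)] = (1)·(0.035) + (-3)·(-0.3706) = 1.1469.

Step 4 — take square root: d = √(1.1469) ≈ 1.0709.

d(x, mu) = √(1.1469) ≈ 1.0709


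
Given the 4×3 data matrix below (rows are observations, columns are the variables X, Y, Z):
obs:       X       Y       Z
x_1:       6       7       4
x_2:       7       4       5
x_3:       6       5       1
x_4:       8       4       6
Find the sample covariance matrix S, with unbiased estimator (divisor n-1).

Step 1 — column means:
  mean(X) = (6 + 7 + 6 + 8) / 4 = 27/4 = 6.75
  mean(Y) = (7 + 4 + 5 + 4) / 4 = 20/4 = 5
  mean(Z) = (4 + 5 + 1 + 6) / 4 = 16/4 = 4

Step 2 — sample covariance S[i,j] = (1/(n-1)) · Σ_k (x_{k,i} - mean_i) · (x_{k,j} - mean_j), with n-1 = 3.
  S[X,X] = ((-0.75)·(-0.75) + (0.25)·(0.25) + (-0.75)·(-0.75) + (1.25)·(1.25)) / 3 = 2.75/3 = 0.9167
  S[X,Y] = ((-0.75)·(2) + (0.25)·(-1) + (-0.75)·(0) + (1.25)·(-1)) / 3 = -3/3 = -1
  S[X,Z] = ((-0.75)·(0) + (0.25)·(1) + (-0.75)·(-3) + (1.25)·(2)) / 3 = 5/3 = 1.6667
  S[Y,Y] = ((2)·(2) + (-1)·(-1) + (0)·(0) + (-1)·(-1)) / 3 = 6/3 = 2
  S[Y,Z] = ((2)·(0) + (-1)·(1) + (0)·(-3) + (-1)·(2)) / 3 = -3/3 = -1
  S[Z,Z] = ((0)·(0) + (1)·(1) + (-3)·(-3) + (2)·(2)) / 3 = 14/3 = 4.6667

S is symmetric (S[j,i] = S[i,j]). Assembling:

S = [[0.9167, -1, 1.6667],
 [-1, 2, -1],
 [1.6667, -1, 4.6667]]


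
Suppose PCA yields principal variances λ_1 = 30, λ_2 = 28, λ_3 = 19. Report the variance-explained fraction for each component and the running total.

Step 1 — total variance = trace(Sigma) = Σ λ_i = 30 + 28 + 19 = 77.

Step 2 — fraction explained by component i = λ_i / Σ λ:
  PC1: 30/77 = 0.3896
  PC2: 28/77 = 0.3636
  PC3: 19/77 = 0.2468

Step 3 — cumulative fraction after k components = (λ_1 + ... + λ_k) / Σ λ:
  k = 1: 30/77 = 0.3896
  k = 2: (30 + 28)/77 = 58/77 = 0.7532
  k = 3: (30 + 28 + 19)/77 = 77/77 = 1

Summary (fraction, with percent):

explained: PC1 0.3896 (38.96%), PC2 0.3636 (36.36%), PC3 0.2468 (24.68%);  cumulative: 0.3896, 0.7532, 1


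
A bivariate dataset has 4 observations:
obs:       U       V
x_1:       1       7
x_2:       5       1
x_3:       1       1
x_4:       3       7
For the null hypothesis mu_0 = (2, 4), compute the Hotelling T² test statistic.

Step 1 — sample mean vector:
  mean(U) = (1 + 5 + 1 + 3) / 4 = 10/4 = 2.5
  mean(V) = (7 + 1 + 1 + 7) / 4 = 16/4 = 4
  x̄ = (2.5, 4),  deviation x̄ - mu_0 = (2.5, 4) - (2, 4) = (0.5, 0).

Step 2 — sample covariance matrix, S[i,j] = (1/(n-1)) · Σ_k (x_{k,i} - mean_i) · (x_{k,j} - mean_j), divisor n-1 = 3:
  S[U,U] = ((-1.5)·(-1.5) + (2.5)·(2.5) + (-1.5)·(-1.5) + (0.5)·(0.5)) / 3 = 11/3 = 3.6667
  S[U,V] = ((-1.5)·(3) + (2.5)·(-3) + (-1.5)·(-3) + (0.5)·(3)) / 3 = -6/3 = -2
  S[V,V] = ((3)·(3) + (-3)·(-3) + (-3)·(-3) + (3)·(3)) / 3 = 36/3 = 12
  S = [[3.6667, -2],
 [-2, 12]].

Step 3 — invert S. det(S) = 3.6667·12 - (-2)² = 40.
  S^{-1} = (1/det) · [[d, -b], [-b, a]] = [[0.3, 0.05],
 [0.05, 0.0917]].

Step 4 — quadratic form (x̄ - mu_0)^T · S^{-1} · (x̄ - mu_0):
  S^{-1} · (x̄ - mu_0) = (0.15, 0.025),
  (x̄ - mu_0)^T · [...] = (0.5)·(0.15) + (0)·(0.025) = 0.075.

Step 5 — scale by n: T² = 4 · 0.075 = 0.3.

T² ≈ 0.3


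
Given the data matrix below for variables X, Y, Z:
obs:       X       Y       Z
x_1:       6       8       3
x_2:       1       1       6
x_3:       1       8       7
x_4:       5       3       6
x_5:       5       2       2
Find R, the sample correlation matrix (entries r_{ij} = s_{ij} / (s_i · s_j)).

Step 1 — column means:
  mean(X) = (6 + 1 + 1 + 5 + 5) / 5 = 18/5 = 3.6
  mean(Y) = (8 + 1 + 8 + 3 + 2) / 5 = 22/5 = 4.4
  mean(Z) = (3 + 6 + 7 + 6 + 2) / 5 = 24/5 = 4.8

Step 2 — sample variances and covariances s[i,j] = (1/(n-1)) · Σ_k (x_{k,i} - mean_i) · (x_{k,j} - mean_j), with n-1 = 4:
  s[X,X] = ((2.4)·(2.4) + (-2.6)·(-2.6) + (-2.6)·(-2.6) + (1.4)·(1.4) + (1.4)·(1.4)) / 4 = 23.2/4 = 5.8
  s[X,Y] = ((2.4)·(3.6) + (-2.6)·(-3.4) + (-2.6)·(3.6) + (1.4)·(-1.4) + (1.4)·(-2.4)) / 4 = 2.8/4 = 0.7
  s[X,Z] = ((2.4)·(-1.8) + (-2.6)·(1.2) + (-2.6)·(2.2) + (1.4)·(1.2) + (1.4)·(-2.8)) / 4 = -15.4/4 = -3.85
  s[Y,Y] = ((3.6)·(3.6) + (-3.4)·(-3.4) + (3.6)·(3.6) + (-1.4)·(-1.4) + (-2.4)·(-2.4)) / 4 = 45.2/4 = 11.3
  s[Y,Z] = ((3.6)·(-1.8) + (-3.4)·(1.2) + (3.6)·(2.2) + (-1.4)·(1.2) + (-2.4)·(-2.8)) / 4 = 2.4/4 = 0.6
  s[Z,Z] = ((-1.8)·(-1.8) + (1.2)·(1.2) + (2.2)·(2.2) + (1.2)·(1.2) + (-2.8)·(-2.8)) / 4 = 18.8/4 = 4.7
  Sample standard deviations s_i = √(s[i,i]):
  s(X) = √(5.8) = 2.4083
  s(Y) = √(11.3) = 3.3615
  s(Z) = √(4.7) = 2.1679

Step 3 — r_{ij} = s_{ij} / (s_i · s_j):
  r[X,X] = 1 (diagonal).
  r[X,Y] = 0.7 / (2.4083 · 3.3615) = 0.7 / 8.0957 = 0.0865
  r[X,Z] = -3.85 / (2.4083 · 2.1679) = -3.85 / 5.2211 = -0.7374
  r[Y,Y] = 1 (diagonal).
  r[Y,Z] = 0.6 / (3.3615 · 2.1679) = 0.6 / 7.2877 = 0.0823
  r[Z,Z] = 1 (diagonal).

R is symmetric with unit diagonal. Assembling:

R = [[1, 0.0865, -0.7374],
 [0.0865, 1, 0.0823],
 [-0.7374, 0.0823, 1]]


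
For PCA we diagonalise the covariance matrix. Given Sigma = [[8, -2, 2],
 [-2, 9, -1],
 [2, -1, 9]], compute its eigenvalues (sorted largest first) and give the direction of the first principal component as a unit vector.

Step 1 — characteristic polynomial p(λ) = det(λI - Sigma) = λ³ - tr·λ² + c_1·λ - det, where tr = trace, c_1 = sum of the principal 2×2 minors, det = det(Sigma):
  tr = 8 + 9 + 9 = 26,
  c_1 = (8·9 - (-2)²) + (8·9 - (2)²) + (9·9 - (-1)²) = 68 + 68 + 80 = 216,
  det = 8·(9·9 - (-1)²) - (-2)·((-2)·9 - (-1)·(2)) + (2)·((-2)·(-1) - 9·(2)) = 8·(80) - (-2)·(-16) + (2)·(-16) = 576.
  So p(λ) = λ³ - 26λ² + 216λ - 576.
Step 2 — look for an integer root (rational root theorem: any rational root is an integer divisor of 576). Testing λ = 6:
  p(6) = 216 - 936 + 1296 - 576 = 0  ✓
  Dividing out (λ - 6): p(λ) = (λ - 6)(λ² - 20λ + 96).
Step 3 — remaining eigenvalues from the quadratic λ² - 20λ + 96 = 0:
  Δ = 20² - 4·96 = 400 - 384 = 16,  λ = (20 ± √16)/2 = (20 ± 4)/2 = 12 or 8.
  Sorted: λ_1 = 12,  λ_2 = 8,  λ_3 = 6  (check: sum = 26 = tr ✓).

Step 4 — unit eigenvector for λ_1 = 12: v spans the null space of (Sigma - λ_1 I), whose rows are
  r_1 = (-4, -2, 2),  r_2 = (-2, -3, -1),  r_3 = (2, -1, -3).
  v is orthogonal to every row, so take v ∝ r_1 × r_2 = ((-2)·(-1) - (2)·(-3), (2)·(-2) - (-4)·(-1), (-4)·(-3) - (-2)·(-2)) = (8, -8, 8).
  Rescale (divide by 8): u = (1, -1, 1).
  ||u|| = √((1)² + (-1)² + (1)²) = √(3) ≈ 1.7321,  v_1 = u/||u|| ≈ (0.5774, -0.5774, 0.5774) (||v_1|| = 1).

λ_1 = 12,  λ_2 = 8,  λ_3 = 6;  v_1 ≈ (0.5774, -0.5774, 0.5774)


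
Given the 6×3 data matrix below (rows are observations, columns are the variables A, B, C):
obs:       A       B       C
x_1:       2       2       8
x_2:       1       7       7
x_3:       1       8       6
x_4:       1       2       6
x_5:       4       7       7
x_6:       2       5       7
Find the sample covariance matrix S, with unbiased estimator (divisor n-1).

Step 1 — column means:
  mean(A) = (2 + 1 + 1 + 1 + 4 + 2) / 6 = 11/6 = 1.8333
  mean(B) = (2 + 7 + 8 + 2 + 7 + 5) / 6 = 31/6 = 5.1667
  mean(C) = (8 + 7 + 6 + 6 + 7 + 7) / 6 = 41/6 = 6.8333

Step 2 — sample covariance S[i,j] = (1/(n-1)) · Σ_k (x_{k,i} - mean_i) · (x_{k,j} - mean_j), with n-1 = 5.
  S[A,A] = ((0.1667)·(0.1667) + (-0.8333)·(-0.8333) + (-0.8333)·(-0.8333) + (-0.8333)·(-0.8333) + (2.1667)·(2.1667) + (0.1667)·(0.1667)) / 5 = 6.8333/5 = 1.3667
  S[A,B] = ((0.1667)·(-3.1667) + (-0.8333)·(1.8333) + (-0.8333)·(2.8333) + (-0.8333)·(-3.1667) + (2.1667)·(1.8333) + (0.1667)·(-0.1667)) / 5 = 2.1667/5 = 0.4333
  S[A,C] = ((0.1667)·(1.1667) + (-0.8333)·(0.1667) + (-0.8333)·(-0.8333) + (-0.8333)·(-0.8333) + (2.1667)·(0.1667) + (0.1667)·(0.1667)) / 5 = 1.8333/5 = 0.3667
  S[B,B] = ((-3.1667)·(-3.1667) + (1.8333)·(1.8333) + (2.8333)·(2.8333) + (-3.1667)·(-3.1667) + (1.8333)·(1.8333) + (-0.1667)·(-0.1667)) / 5 = 34.8333/5 = 6.9667
  S[B,C] = ((-3.1667)·(1.1667) + (1.8333)·(0.1667) + (2.8333)·(-0.8333) + (-3.1667)·(-0.8333) + (1.8333)·(0.1667) + (-0.1667)·(0.1667)) / 5 = -2.8333/5 = -0.5667
  S[C,C] = ((1.1667)·(1.1667) + (0.1667)·(0.1667) + (-0.8333)·(-0.8333) + (-0.8333)·(-0.8333) + (0.1667)·(0.1667) + (0.1667)·(0.1667)) / 5 = 2.8333/5 = 0.5667

S is symmetric (S[j,i] = S[i,j]). Assembling:

S = [[1.3667, 0.4333, 0.3667],
 [0.4333, 6.9667, -0.5667],
 [0.3667, -0.5667, 0.5667]]


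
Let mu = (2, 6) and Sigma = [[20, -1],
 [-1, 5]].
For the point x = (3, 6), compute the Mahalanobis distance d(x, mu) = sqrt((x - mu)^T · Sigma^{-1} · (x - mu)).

Step 1 — centre the observation: (x - mu) = (1, 0).

Step 2 — invert Sigma. det(Sigma) = 20·5 - (-1)² = 99.
  Sigma^{-1} = (1/det) · [[d, -b], [-b, a]] = [[0.0505, 0.0101],
 [0.0101, 0.202]].

Step 3 — form the quadratic (x - mu)^T · Sigma^{-1} · (x - mu):
  Sigma^{-1} · (x - mu) = (0.0505, 0.0101).
  (x - mu)^T · [Sigma^{-1} · (x - mu)] = (1)·(0.0505) + (0)·(0.0101) = 0.0505.

Step 4 — take square root: d = √(0.0505) ≈ 0.2247.

d(x, mu) = √(0.0505) ≈ 0.2247


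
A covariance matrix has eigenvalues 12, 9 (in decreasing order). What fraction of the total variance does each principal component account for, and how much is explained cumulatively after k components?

Step 1 — total variance = trace(Sigma) = Σ λ_i = 12 + 9 = 21.

Step 2 — fraction explained by component i = λ_i / Σ λ:
  PC1: 12/21 = 0.5714
  PC2: 9/21 = 0.4286

Step 3 — cumulative fraction after k components = (λ_1 + ... + λ_k) / Σ λ:
  k = 1: 12/21 = 0.5714
  k = 2: (12 + 9)/21 = 21/21 = 1

Summary (fraction, with percent):

explained: PC1 0.5714 (57.14%), PC2 0.4286 (42.86%);  cumulative: 0.5714, 1


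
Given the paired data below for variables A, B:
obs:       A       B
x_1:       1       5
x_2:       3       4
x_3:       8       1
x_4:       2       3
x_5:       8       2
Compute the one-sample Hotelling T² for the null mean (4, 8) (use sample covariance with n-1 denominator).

Step 1 — sample mean vector:
  mean(A) = (1 + 3 + 8 + 2 + 8) / 5 = 22/5 = 4.4
  mean(B) = (5 + 4 + 1 + 3 + 2) / 5 = 15/5 = 3
  x̄ = (4.4, 3),  deviation x̄ - mu_0 = (4.4, 3) - (4, 8) = (0.4, -5).

Step 2 — sample covariance matrix, S[i,j] = (1/(n-1)) · Σ_k (x_{k,i} - mean_i) · (x_{k,j} - mean_j), divisor n-1 = 4:
  S[A,A] = ((-3.4)·(-3.4) + (-1.4)·(-1.4) + (3.6)·(3.6) + (-2.4)·(-2.4) + (3.6)·(3.6)) / 4 = 45.2/4 = 11.3
  S[A,B] = ((-3.4)·(2) + (-1.4)·(1) + (3.6)·(-2) + (-2.4)·(0) + (3.6)·(-1)) / 4 = -19/4 = -4.75
  S[B,B] = ((2)·(2) + (1)·(1) + (-2)·(-2) + (0)·(0) + (-1)·(-1)) / 4 = 10/4 = 2.5
  S = [[11.3, -4.75],
 [-4.75, 2.5]].

Step 3 — invert S. det(S) = 11.3·2.5 - (-4.75)² = 5.6875.
  S^{-1} = (1/det) · [[d, -b], [-b, a]] = [[0.4396, 0.8352],
 [0.8352, 1.9868]].

Step 4 — quadratic form (x̄ - mu_0)^T · S^{-1} · (x̄ - mu_0):
  S^{-1} · (x̄ - mu_0) = (-4, -9.6),
  (x̄ - mu_0)^T · [...] = (0.4)·(-4) + (-5)·(-9.6) = 46.4.

Step 5 — scale by n: T² = 5 · 46.4 = 232.

T² ≈ 232


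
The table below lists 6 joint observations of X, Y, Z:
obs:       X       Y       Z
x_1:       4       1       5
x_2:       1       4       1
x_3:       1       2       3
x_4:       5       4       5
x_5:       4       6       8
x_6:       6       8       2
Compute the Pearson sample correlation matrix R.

Step 1 — column means:
  mean(X) = (4 + 1 + 1 + 5 + 4 + 6) / 6 = 21/6 = 3.5
  mean(Y) = (1 + 4 + 2 + 4 + 6 + 8) / 6 = 25/6 = 4.1667
  mean(Z) = (5 + 1 + 3 + 5 + 8 + 2) / 6 = 24/6 = 4

Step 2 — sample variances and covariances s[i,j] = (1/(n-1)) · Σ_k (x_{k,i} - mean_i) · (x_{k,j} - mean_j), with n-1 = 5:
  s[X,X] = ((0.5)·(0.5) + (-2.5)·(-2.5) + (-2.5)·(-2.5) + (1.5)·(1.5) + (0.5)·(0.5) + (2.5)·(2.5)) / 5 = 21.5/5 = 4.3
  s[X,Y] = ((0.5)·(-3.1667) + (-2.5)·(-0.1667) + (-2.5)·(-2.1667) + (1.5)·(-0.1667) + (0.5)·(1.8333) + (2.5)·(3.8333)) / 5 = 14.5/5 = 2.9
  s[X,Z] = ((0.5)·(1) + (-2.5)·(-3) + (-2.5)·(-1) + (1.5)·(1) + (0.5)·(4) + (2.5)·(-2)) / 5 = 9/5 = 1.8
  s[Y,Y] = ((-3.1667)·(-3.1667) + (-0.1667)·(-0.1667) + (-2.1667)·(-2.1667) + (-0.1667)·(-0.1667) + (1.8333)·(1.8333) + (3.8333)·(3.8333)) / 5 = 32.8333/5 = 6.5667
  s[Y,Z] = ((-3.1667)·(1) + (-0.1667)·(-3) + (-2.1667)·(-1) + (-0.1667)·(1) + (1.8333)·(4) + (3.8333)·(-2)) / 5 = -1/5 = -0.2
  s[Z,Z] = ((1)·(1) + (-3)·(-3) + (-1)·(-1) + (1)·(1) + (4)·(4) + (-2)·(-2)) / 5 = 32/5 = 6.4
  Sample standard deviations s_i = √(s[i,i]):
  s(X) = √(4.3) = 2.0736
  s(Y) = √(6.5667) = 2.5626
  s(Z) = √(6.4) = 2.5298

Step 3 — r_{ij} = s_{ij} / (s_i · s_j):
  r[X,X] = 1 (diagonal).
  r[X,Y] = 2.9 / (2.0736 · 2.5626) = 2.9 / 5.3138 = 0.5457
  r[X,Z] = 1.8 / (2.0736 · 2.5298) = 1.8 / 5.246 = 0.3431
  r[Y,Y] = 1 (diagonal).
  r[Y,Z] = -0.2 / (2.5626 · 2.5298) = -0.2 / 6.4828 = -0.0309
  r[Z,Z] = 1 (diagonal).

R is symmetric with unit diagonal. Assembling:

R = [[1, 0.5457, 0.3431],
 [0.5457, 1, -0.0309],
 [0.3431, -0.0309, 1]]


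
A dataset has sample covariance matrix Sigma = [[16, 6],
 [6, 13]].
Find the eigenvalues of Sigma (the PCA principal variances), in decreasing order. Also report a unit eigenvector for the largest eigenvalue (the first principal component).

Step 1 — characteristic polynomial of 2×2 Sigma:
  det(Sigma - λI) = λ² - trace · λ + det = 0.
  trace = 16 + 13 = 29, det = 16·13 - (6)² = 172.
Step 2 — discriminant:
  Δ = trace² - 4·det = 841 - 688 = 153.
Step 3 — eigenvalues:
  λ = (trace ± √Δ)/2 = (29 ± 12.3693)/2,
  λ_1 = 20.6847,  λ_2 = 8.3153.

Step 4 — unit eigenvector for λ_1: solve (Sigma - λ_1 I)v = 0. First row:
  (16 - 20.6847)·v_x + (6)·v_y = 0, i.e. (-4.6847)·v_x + (6)·v_y = 0,
  so v ∝ (b, λ_1 - a) = (6, 4.6847) = u.
  ||u|| = √((6)² + (4.6847)²) = √(57.946) ≈ 7.6122,
  v_1 = u/||u|| ≈ (0.7882, 0.6154) (||v_1|| = 1).

λ_1 = 20.6847,  λ_2 = 8.3153;  v_1 ≈ (0.7882, 0.6154)


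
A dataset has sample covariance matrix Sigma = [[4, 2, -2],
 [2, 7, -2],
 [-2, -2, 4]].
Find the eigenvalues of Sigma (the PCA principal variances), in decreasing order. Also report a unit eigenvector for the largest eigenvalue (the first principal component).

Step 1 — characteristic polynomial p(λ) = det(λI - Sigma) = λ³ - tr·λ² + c_1·λ - det, where tr = trace, c_1 = sum of the principal 2×2 minors, det = det(Sigma):
  tr = 4 + 7 + 4 = 15,
  c_1 = (4·7 - (2)²) + (4·4 - (-2)²) + (7·4 - (-2)²) = 24 + 12 + 24 = 60,
  det = 4·(7·4 - (-2)²) - (2)·((2)·4 - (-2)·(-2)) + (-2)·((2)·(-2) - 7·(-2)) = 4·(24) - (2)·(4) + (-2)·(10) = 68.
  So p(λ) = λ³ - 15λ² + 60λ - 68.
Step 2 — look for an integer root (rational root theorem: any rational root is an integer divisor of 68). Testing λ = 2:
  p(2) = 8 - 60 + 120 - 68 = 0  ✓
  Dividing out (λ - 2): p(λ) = (λ - 2)(λ² - 13λ + 34).
Step 3 — remaining eigenvalues from the quadratic λ² - 13λ + 34 = 0:
  Δ = 13² - 4·34 = 169 - 136 = 33,  λ = (13 ± √33)/2 = (13 ± 5.7446)/2 ≈ 9.3723 or 3.6277.
  Sorted: λ_1 = 9.3723,  λ_2 = 3.6277,  λ_3 = 2  (check: sum = 15 = tr ✓).

Step 4 — unit eigenvector for λ_1 ≈ 9.3723: v spans the null space of (Sigma - λ_1 I), whose rows are
  r_1 = (-5.3723, 2, -2),  r_2 = (2, -2.3723, -2),  r_3 = (-2, -2, -5.3723).
  v is orthogonal to every row, so take v ∝ r_1 × r_2 = ((2)·(-2) - (-2)·(-2.3723), (-2)·(2) - (-5.3723)·(-2), (-5.3723)·(-2.3723) - (2)·(2)) ≈ (-8.7446, -14.7446, 8.7446).
  Rescale (multiply by -1 so the first nonzero entry is positive): u = (8.7446, 14.7446, -8.7446).
  ||u|| = √((8.7446)² + (14.7446)² + (-8.7446)²) = √(370.3369) ≈ 19.2441,  v_1 = u/||u|| ≈ (0.4544, 0.7662, -0.4544) (||v_1|| = 1).

λ_1 = 9.3723,  λ_2 = 3.6277,  λ_3 = 2;  v_1 ≈ (0.4544, 0.7662, -0.4544)


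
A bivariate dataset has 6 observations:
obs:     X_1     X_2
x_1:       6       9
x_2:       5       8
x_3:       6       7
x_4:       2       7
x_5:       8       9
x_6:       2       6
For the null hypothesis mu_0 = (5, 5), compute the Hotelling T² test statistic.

Step 1 — sample mean vector:
  mean(X_1) = (6 + 5 + 6 + 2 + 8 + 2) / 6 = 29/6 = 4.8333
  mean(X_2) = (9 + 8 + 7 + 7 + 9 + 6) / 6 = 46/6 = 7.6667
  x̄ = (4.8333, 7.6667),  deviation x̄ - mu_0 = (4.8333, 7.6667) - (5, 5) = (-0.1667, 2.6667).

Step 2 — sample covariance matrix, S[i,j] = (1/(n-1)) · Σ_k (x_{k,i} - mean_i) · (x_{k,j} - mean_j), divisor n-1 = 5:
  S[X_1,X_1] = ((1.1667)·(1.1667) + (0.1667)·(0.1667) + (1.1667)·(1.1667) + (-2.8333)·(-2.8333) + (3.1667)·(3.1667) + (-2.8333)·(-2.8333)) / 5 = 28.8333/5 = 5.7667
  S[X_1,X_2] = ((1.1667)·(1.3333) + (0.1667)·(0.3333) + (1.1667)·(-0.6667) + (-2.8333)·(-0.6667) + (3.1667)·(1.3333) + (-2.8333)·(-1.6667)) / 5 = 11.6667/5 = 2.3333
  S[X_2,X_2] = ((1.3333)·(1.3333) + (0.3333)·(0.3333) + (-0.6667)·(-0.6667) + (-0.6667)·(-0.6667) + (1.3333)·(1.3333) + (-1.6667)·(-1.6667)) / 5 = 7.3333/5 = 1.4667
  S = [[5.7667, 2.3333],
 [2.3333, 1.4667]].

Step 3 — invert S. det(S) = 5.7667·1.4667 - (2.3333)² = 3.0133.
  S^{-1} = (1/det) · [[d, -b], [-b, a]] = [[0.4867, -0.7743],
 [-0.7743, 1.9137]].

Step 4 — quadratic form (x̄ - mu_0)^T · S^{-1} · (x̄ - mu_0):
  S^{-1} · (x̄ - mu_0) = (-2.146, 5.2323),
  (x̄ - mu_0)^T · [...] = (-0.1667)·(-2.146) + (2.6667)·(5.2323) = 14.3105.

Step 5 — scale by n: T² = 6 · 14.3105 = 85.8628.

T² ≈ 85.8628


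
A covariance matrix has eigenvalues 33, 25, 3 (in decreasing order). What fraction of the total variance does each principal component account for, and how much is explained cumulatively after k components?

Step 1 — total variance = trace(Sigma) = Σ λ_i = 33 + 25 + 3 = 61.

Step 2 — fraction explained by component i = λ_i / Σ λ:
  PC1: 33/61 = 0.541
  PC2: 25/61 = 0.4098
  PC3: 3/61 = 0.0492

Step 3 — cumulative fraction after k components = (λ_1 + ... + λ_k) / Σ λ:
  k = 1: 33/61 = 0.541
  k = 2: (33 + 25)/61 = 58/61 = 0.9508
  k = 3: (33 + 25 + 3)/61 = 61/61 = 1

Summary (fraction, with percent):

explained: PC1 0.541 (54.1%), PC2 0.4098 (40.98%), PC3 0.0492 (4.92%);  cumulative: 0.541, 0.9508, 1


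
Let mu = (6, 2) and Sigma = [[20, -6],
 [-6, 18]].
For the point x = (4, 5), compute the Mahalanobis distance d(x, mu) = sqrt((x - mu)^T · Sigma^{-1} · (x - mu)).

Step 1 — centre the observation: (x - mu) = (-2, 3).

Step 2 — invert Sigma. det(Sigma) = 20·18 - (-6)² = 324.
  Sigma^{-1} = (1/det) · [[d, -b], [-b, a]] = [[0.0556, 0.0185],
 [0.0185, 0.0617]].

Step 3 — form the quadratic (x - mu)^T · Sigma^{-1} · (x - mu):
  Sigma^{-1} · (x - mu) = (-0.0556, 0.1481).
  (x - mu)^T · [Sigma^{-1} · (x - mu)] = (-2)·(-0.0556) + (3)·(0.1481) = 0.5556.

Step 4 — take square root: d = √(0.5556) ≈ 0.7454.

d(x, mu) = √(0.5556) ≈ 0.7454


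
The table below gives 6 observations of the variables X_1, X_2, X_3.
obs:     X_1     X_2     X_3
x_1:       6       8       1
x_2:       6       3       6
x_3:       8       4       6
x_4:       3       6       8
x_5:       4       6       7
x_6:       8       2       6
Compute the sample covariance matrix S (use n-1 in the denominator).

Step 1 — column means:
  mean(X_1) = (6 + 6 + 8 + 3 + 4 + 8) / 6 = 35/6 = 5.8333
  mean(X_2) = (8 + 3 + 4 + 6 + 6 + 2) / 6 = 29/6 = 4.8333
  mean(X_3) = (1 + 6 + 6 + 8 + 7 + 6) / 6 = 34/6 = 5.6667

Step 2 — sample covariance S[i,j] = (1/(n-1)) · Σ_k (x_{k,i} - mean_i) · (x_{k,j} - mean_j), with n-1 = 5.
  S[X_1,X_1] = ((0.1667)·(0.1667) + (0.1667)·(0.1667) + (2.1667)·(2.1667) + (-2.8333)·(-2.8333) + (-1.8333)·(-1.8333) + (2.1667)·(2.1667)) / 5 = 20.8333/5 = 4.1667
  S[X_1,X_2] = ((0.1667)·(3.1667) + (0.1667)·(-1.8333) + (2.1667)·(-0.8333) + (-2.8333)·(1.1667) + (-1.8333)·(1.1667) + (2.1667)·(-2.8333)) / 5 = -13.1667/5 = -2.6333
  S[X_1,X_3] = ((0.1667)·(-4.6667) + (0.1667)·(0.3333) + (2.1667)·(0.3333) + (-2.8333)·(2.3333) + (-1.8333)·(1.3333) + (2.1667)·(0.3333)) / 5 = -8.3333/5 = -1.6667
  S[X_2,X_2] = ((3.1667)·(3.1667) + (-1.8333)·(-1.8333) + (-0.8333)·(-0.8333) + (1.1667)·(1.1667) + (1.1667)·(1.1667) + (-2.8333)·(-2.8333)) / 5 = 24.8333/5 = 4.9667
  S[X_2,X_3] = ((3.1667)·(-4.6667) + (-1.8333)·(0.3333) + (-0.8333)·(0.3333) + (1.1667)·(2.3333) + (1.1667)·(1.3333) + (-2.8333)·(0.3333)) / 5 = -12.3333/5 = -2.4667
  S[X_3,X_3] = ((-4.6667)·(-4.6667) + (0.3333)·(0.3333) + (0.3333)·(0.3333) + (2.3333)·(2.3333) + (1.3333)·(1.3333) + (0.3333)·(0.3333)) / 5 = 29.3333/5 = 5.8667

S is symmetric (S[j,i] = S[i,j]). Assembling:

S = [[4.1667, -2.6333, -1.6667],
 [-2.6333, 4.9667, -2.4667],
 [-1.6667, -2.4667, 5.8667]]


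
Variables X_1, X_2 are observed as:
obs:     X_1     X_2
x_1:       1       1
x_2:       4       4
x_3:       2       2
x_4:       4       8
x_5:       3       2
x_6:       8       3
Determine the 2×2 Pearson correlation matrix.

Step 1 — column means:
  mean(X_1) = (1 + 4 + 2 + 4 + 3 + 8) / 6 = 22/6 = 3.6667
  mean(X_2) = (1 + 4 + 2 + 8 + 2 + 3) / 6 = 20/6 = 3.3333

Step 2 — sample variances and covariances s[i,j] = (1/(n-1)) · Σ_k (x_{k,i} - mean_i) · (x_{k,j} - mean_j), with n-1 = 5:
  s[X_1,X_1] = ((-2.6667)·(-2.6667) + (0.3333)·(0.3333) + (-1.6667)·(-1.6667) + (0.3333)·(0.3333) + (-0.6667)·(-0.6667) + (4.3333)·(4.3333)) / 5 = 29.3333/5 = 5.8667
  s[X_1,X_2] = ((-2.6667)·(-2.3333) + (0.3333)·(0.6667) + (-1.6667)·(-1.3333) + (0.3333)·(4.6667) + (-0.6667)·(-1.3333) + (4.3333)·(-0.3333)) / 5 = 9.6667/5 = 1.9333
  s[X_2,X_2] = ((-2.3333)·(-2.3333) + (0.6667)·(0.6667) + (-1.3333)·(-1.3333) + (4.6667)·(4.6667) + (-1.3333)·(-1.3333) + (-0.3333)·(-0.3333)) / 5 = 31.3333/5 = 6.2667
  Sample standard deviations s_i = √(s[i,i]):
  s(X_1) = √(5.8667) = 2.4221
  s(X_2) = √(6.2667) = 2.5033

Step 3 — r_{ij} = s_{ij} / (s_i · s_j):
  r[X_1,X_1] = 1 (diagonal).
  r[X_1,X_2] = 1.9333 / (2.4221 · 2.5033) = 1.9333 / 6.0634 = 0.3189
  r[X_2,X_2] = 1 (diagonal).

R is symmetric with unit diagonal. Assembling:

R = [[1, 0.3189],
 [0.3189, 1]]


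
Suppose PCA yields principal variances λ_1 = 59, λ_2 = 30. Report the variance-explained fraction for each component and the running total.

Step 1 — total variance = trace(Sigma) = Σ λ_i = 59 + 30 = 89.

Step 2 — fraction explained by component i = λ_i / Σ λ:
  PC1: 59/89 = 0.6629
  PC2: 30/89 = 0.3371

Step 3 — cumulative fraction after k components = (λ_1 + ... + λ_k) / Σ λ:
  k = 1: 59/89 = 0.6629
  k = 2: (59 + 30)/89 = 89/89 = 1

Summary (fraction, with percent):

explained: PC1 0.6629 (66.29%), PC2 0.3371 (33.71%);  cumulative: 0.6629, 1


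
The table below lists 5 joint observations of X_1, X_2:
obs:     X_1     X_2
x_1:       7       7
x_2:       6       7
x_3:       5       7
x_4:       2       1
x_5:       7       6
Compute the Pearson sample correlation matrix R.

Step 1 — column means:
  mean(X_1) = (7 + 6 + 5 + 2 + 7) / 5 = 27/5 = 5.4
  mean(X_2) = (7 + 7 + 7 + 1 + 6) / 5 = 28/5 = 5.6

Step 2 — sample variances and covariances s[i,j] = (1/(n-1)) · Σ_k (x_{k,i} - mean_i) · (x_{k,j} - mean_j), with n-1 = 4:
  s[X_1,X_1] = ((1.6)·(1.6) + (0.6)·(0.6) + (-0.4)·(-0.4) + (-3.4)·(-3.4) + (1.6)·(1.6)) / 4 = 17.2/4 = 4.3
  s[X_1,X_2] = ((1.6)·(1.4) + (0.6)·(1.4) + (-0.4)·(1.4) + (-3.4)·(-4.6) + (1.6)·(0.4)) / 4 = 18.8/4 = 4.7
  s[X_2,X_2] = ((1.4)·(1.4) + (1.4)·(1.4) + (1.4)·(1.4) + (-4.6)·(-4.6) + (0.4)·(0.4)) / 4 = 27.2/4 = 6.8
  Sample standard deviations s_i = √(s[i,i]):
  s(X_1) = √(4.3) = 2.0736
  s(X_2) = √(6.8) = 2.6077

Step 3 — r_{ij} = s_{ij} / (s_i · s_j):
  r[X_1,X_1] = 1 (diagonal).
  r[X_1,X_2] = 4.7 / (2.0736 · 2.6077) = 4.7 / 5.4074 = 0.8692
  r[X_2,X_2] = 1 (diagonal).

R is symmetric with unit diagonal. Assembling:

R = [[1, 0.8692],
 [0.8692, 1]]


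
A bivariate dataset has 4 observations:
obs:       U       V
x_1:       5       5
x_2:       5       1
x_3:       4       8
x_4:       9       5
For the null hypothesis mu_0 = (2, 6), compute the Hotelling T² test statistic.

Step 1 — sample mean vector:
  mean(U) = (5 + 5 + 4 + 9) / 4 = 23/4 = 5.75
  mean(V) = (5 + 1 + 8 + 5) / 4 = 19/4 = 4.75
  x̄ = (5.75, 4.75),  deviation x̄ - mu_0 = (5.75, 4.75) - (2, 6) = (3.75, -1.25).

Step 2 — sample covariance matrix, S[i,j] = (1/(n-1)) · Σ_k (x_{k,i} - mean_i) · (x_{k,j} - mean_j), divisor n-1 = 3:
  S[U,U] = ((-0.75)·(-0.75) + (-0.75)·(-0.75) + (-1.75)·(-1.75) + (3.25)·(3.25)) / 3 = 14.75/3 = 4.9167
  S[U,V] = ((-0.75)·(0.25) + (-0.75)·(-3.75) + (-1.75)·(3.25) + (3.25)·(0.25)) / 3 = -2.25/3 = -0.75
  S[V,V] = ((0.25)·(0.25) + (-3.75)·(-3.75) + (3.25)·(3.25) + (0.25)·(0.25)) / 3 = 24.75/3 = 8.25
  S = [[4.9167, -0.75],
 [-0.75, 8.25]].

Step 3 — invert S. det(S) = 4.9167·8.25 - (-0.75)² = 40.
  S^{-1} = (1/det) · [[d, -b], [-b, a]] = [[0.2063, 0.0188],
 [0.0188, 0.1229]].

Step 4 — quadratic form (x̄ - mu_0)^T · S^{-1} · (x̄ - mu_0):
  S^{-1} · (x̄ - mu_0) = (0.75, -0.0833),
  (x̄ - mu_0)^T · [...] = (3.75)·(0.75) + (-1.25)·(-0.0833) = 2.9167.

Step 5 — scale by n: T² = 4 · 2.9167 = 11.6667.

T² ≈ 11.6667


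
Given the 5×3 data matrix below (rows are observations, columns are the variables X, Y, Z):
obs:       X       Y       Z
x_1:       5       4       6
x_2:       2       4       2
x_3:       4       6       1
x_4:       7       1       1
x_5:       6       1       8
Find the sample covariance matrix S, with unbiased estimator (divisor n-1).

Step 1 — column means:
  mean(X) = (5 + 2 + 4 + 7 + 6) / 5 = 24/5 = 4.8
  mean(Y) = (4 + 4 + 6 + 1 + 1) / 5 = 16/5 = 3.2
  mean(Z) = (6 + 2 + 1 + 1 + 8) / 5 = 18/5 = 3.6

Step 2 — sample covariance S[i,j] = (1/(n-1)) · Σ_k (x_{k,i} - mean_i) · (x_{k,j} - mean_j), with n-1 = 4.
  S[X,X] = ((0.2)·(0.2) + (-2.8)·(-2.8) + (-0.8)·(-0.8) + (2.2)·(2.2) + (1.2)·(1.2)) / 4 = 14.8/4 = 3.7
  S[X,Y] = ((0.2)·(0.8) + (-2.8)·(0.8) + (-0.8)·(2.8) + (2.2)·(-2.2) + (1.2)·(-2.2)) / 4 = -11.8/4 = -2.95
  S[X,Z] = ((0.2)·(2.4) + (-2.8)·(-1.6) + (-0.8)·(-2.6) + (2.2)·(-2.6) + (1.2)·(4.4)) / 4 = 6.6/4 = 1.65
  S[Y,Y] = ((0.8)·(0.8) + (0.8)·(0.8) + (2.8)·(2.8) + (-2.2)·(-2.2) + (-2.2)·(-2.2)) / 4 = 18.8/4 = 4.7
  S[Y,Z] = ((0.8)·(2.4) + (0.8)·(-1.6) + (2.8)·(-2.6) + (-2.2)·(-2.6) + (-2.2)·(4.4)) / 4 = -10.6/4 = -2.65
  S[Z,Z] = ((2.4)·(2.4) + (-1.6)·(-1.6) + (-2.6)·(-2.6) + (-2.6)·(-2.6) + (4.4)·(4.4)) / 4 = 41.2/4 = 10.3

S is symmetric (S[j,i] = S[i,j]). Assembling:

S = [[3.7, -2.95, 1.65],
 [-2.95, 4.7, -2.65],
 [1.65, -2.65, 10.3]]


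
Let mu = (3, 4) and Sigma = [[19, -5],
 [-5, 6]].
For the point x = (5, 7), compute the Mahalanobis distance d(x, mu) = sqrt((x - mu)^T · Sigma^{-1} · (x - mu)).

Step 1 — centre the observation: (x - mu) = (2, 3).

Step 2 — invert Sigma. det(Sigma) = 19·6 - (-5)² = 89.
  Sigma^{-1} = (1/det) · [[d, -b], [-b, a]] = [[0.0674, 0.0562],
 [0.0562, 0.2135]].

Step 3 — form the quadratic (x - mu)^T · Sigma^{-1} · (x - mu):
  Sigma^{-1} · (x - mu) = (0.3034, 0.7528).
  (x - mu)^T · [Sigma^{-1} · (x - mu)] = (2)·(0.3034) + (3)·(0.7528) = 2.8652.

Step 4 — take square root: d = √(2.8652) ≈ 1.6927.

d(x, mu) = √(2.8652) ≈ 1.6927


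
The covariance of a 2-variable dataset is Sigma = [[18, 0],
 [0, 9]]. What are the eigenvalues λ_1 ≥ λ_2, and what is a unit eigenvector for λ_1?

Step 1 — characteristic polynomial of 2×2 Sigma:
  det(Sigma - λI) = λ² - trace · λ + det = 0.
  trace = 18 + 9 = 27, det = 18·9 - (0)² = 162.
Step 2 — discriminant:
  Δ = trace² - 4·det = 729 - 648 = 81.
Step 3 — eigenvalues:
  λ = (trace ± √Δ)/2 = (27 ± 9)/2,
  λ_1 = 18,  λ_2 = 9.

Step 4 — unit eigenvector for λ_1: Sigma is diagonal, so its eigenvectors are the coordinate axes. λ_1 = 18 is the diagonal entry on the first coordinate axis, hence
  v_1 = (1, 0) (||v_1|| = 1).

λ_1 = 18,  λ_2 = 9;  v_1 ≈ (1, 0)


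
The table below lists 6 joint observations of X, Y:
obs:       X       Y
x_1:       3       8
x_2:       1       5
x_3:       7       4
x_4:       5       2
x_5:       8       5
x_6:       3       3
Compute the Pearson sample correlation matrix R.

Step 1 — column means:
  mean(X) = (3 + 1 + 7 + 5 + 8 + 3) / 6 = 27/6 = 4.5
  mean(Y) = (8 + 5 + 4 + 2 + 5 + 3) / 6 = 27/6 = 4.5

Step 2 — sample variances and covariances s[i,j] = (1/(n-1)) · Σ_k (x_{k,i} - mean_i) · (x_{k,j} - mean_j), with n-1 = 5:
  s[X,X] = ((-1.5)·(-1.5) + (-3.5)·(-3.5) + (2.5)·(2.5) + (0.5)·(0.5) + (3.5)·(3.5) + (-1.5)·(-1.5)) / 5 = 35.5/5 = 7.1
  s[X,Y] = ((-1.5)·(3.5) + (-3.5)·(0.5) + (2.5)·(-0.5) + (0.5)·(-2.5) + (3.5)·(0.5) + (-1.5)·(-1.5)) / 5 = -5.5/5 = -1.1
  s[Y,Y] = ((3.5)·(3.5) + (0.5)·(0.5) + (-0.5)·(-0.5) + (-2.5)·(-2.5) + (0.5)·(0.5) + (-1.5)·(-1.5)) / 5 = 21.5/5 = 4.3
  Sample standard deviations s_i = √(s[i,i]):
  s(X) = √(7.1) = 2.6646
  s(Y) = √(4.3) = 2.0736

Step 3 — r_{ij} = s_{ij} / (s_i · s_j):
  r[X,X] = 1 (diagonal).
  r[X,Y] = -1.1 / (2.6646 · 2.0736) = -1.1 / 5.5254 = -0.1991
  r[Y,Y] = 1 (diagonal).

R is symmetric with unit diagonal. Assembling:

R = [[1, -0.1991],
 [-0.1991, 1]]


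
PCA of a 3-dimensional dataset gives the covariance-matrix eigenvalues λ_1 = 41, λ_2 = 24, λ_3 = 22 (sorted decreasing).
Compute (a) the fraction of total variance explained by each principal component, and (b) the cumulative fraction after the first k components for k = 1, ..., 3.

Step 1 — total variance = trace(Sigma) = Σ λ_i = 41 + 24 + 22 = 87.

Step 2 — fraction explained by component i = λ_i / Σ λ:
  PC1: 41/87 = 0.4713
  PC2: 24/87 = 0.2759
  PC3: 22/87 = 0.2529

Step 3 — cumulative fraction after k components = (λ_1 + ... + λ_k) / Σ λ:
  k = 1: 41/87 = 0.4713
  k = 2: (41 + 24)/87 = 65/87 = 0.7471
  k = 3: (41 + 24 + 22)/87 = 87/87 = 1

Summary (fraction, with percent):

explained: PC1 0.4713 (47.13%), PC2 0.2759 (27.59%), PC3 0.2529 (25.29%);  cumulative: 0.4713, 0.7471, 1


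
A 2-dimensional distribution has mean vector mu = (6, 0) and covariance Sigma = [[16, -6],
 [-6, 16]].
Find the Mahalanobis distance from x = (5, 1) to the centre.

Step 1 — centre the observation: (x - mu) = (-1, 1).

Step 2 — invert Sigma. det(Sigma) = 16·16 - (-6)² = 220.
  Sigma^{-1} = (1/det) · [[d, -b], [-b, a]] = [[0.0727, 0.0273],
 [0.0273, 0.0727]].

Step 3 — form the quadratic (x - mu)^T · Sigma^{-1} · (x - mu):
  Sigma^{-1} · (x - mu) = (-0.0455, 0.0455).
  (x - mu)^T · [Sigma^{-1} · (x - mu)] = (-1)·(-0.0455) + (1)·(0.0455) = 0.0909.

Step 4 — take square root: d = √(0.0909) ≈ 0.3015.

d(x, mu) = √(0.0909) ≈ 0.3015


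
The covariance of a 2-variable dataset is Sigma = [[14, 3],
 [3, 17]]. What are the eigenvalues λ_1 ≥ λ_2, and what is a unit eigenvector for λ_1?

Step 1 — characteristic polynomial of 2×2 Sigma:
  det(Sigma - λI) = λ² - trace · λ + det = 0.
  trace = 14 + 17 = 31, det = 14·17 - (3)² = 229.
Step 2 — discriminant:
  Δ = trace² - 4·det = 961 - 916 = 45.
Step 3 — eigenvalues:
  λ = (trace ± √Δ)/2 = (31 ± 6.7082)/2,
  λ_1 = 18.8541,  λ_2 = 12.1459.

Step 4 — unit eigenvector for λ_1: solve (Sigma - λ_1 I)v = 0. First row:
  (14 - 18.8541)·v_x + (3)·v_y = 0, i.e. (-4.8541)·v_x + (3)·v_y = 0,
  so v ∝ (b, λ_1 - a) = (3, 4.8541) = u.
  ||u|| = √((3)² + (4.8541)²) = √(32.5623) ≈ 5.7063,
  v_1 = u/||u|| ≈ (0.5257, 0.8507) (||v_1|| = 1).

λ_1 = 18.8541,  λ_2 = 12.1459;  v_1 ≈ (0.5257, 0.8507)


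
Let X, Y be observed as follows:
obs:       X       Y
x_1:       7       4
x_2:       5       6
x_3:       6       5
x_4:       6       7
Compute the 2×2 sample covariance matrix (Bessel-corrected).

Step 1 — column means:
  mean(X) = (7 + 5 + 6 + 6) / 4 = 24/4 = 6
  mean(Y) = (4 + 6 + 5 + 7) / 4 = 22/4 = 5.5

Step 2 — sample covariance S[i,j] = (1/(n-1)) · Σ_k (x_{k,i} - mean_i) · (x_{k,j} - mean_j), with n-1 = 3.
  S[X,X] = ((1)·(1) + (-1)·(-1) + (0)·(0) + (0)·(0)) / 3 = 2/3 = 0.6667
  S[X,Y] = ((1)·(-1.5) + (-1)·(0.5) + (0)·(-0.5) + (0)·(1.5)) / 3 = -2/3 = -0.6667
  S[Y,Y] = ((-1.5)·(-1.5) + (0.5)·(0.5) + (-0.5)·(-0.5) + (1.5)·(1.5)) / 3 = 5/3 = 1.6667

S is symmetric (S[j,i] = S[i,j]). Assembling:

S = [[0.6667, -0.6667],
 [-0.6667, 1.6667]]


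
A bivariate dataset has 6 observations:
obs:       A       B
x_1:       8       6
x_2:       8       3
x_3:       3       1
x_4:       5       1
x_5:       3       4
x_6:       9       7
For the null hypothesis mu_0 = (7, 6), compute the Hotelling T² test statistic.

Step 1 — sample mean vector:
  mean(A) = (8 + 8 + 3 + 5 + 3 + 9) / 6 = 36/6 = 6
  mean(B) = (6 + 3 + 1 + 1 + 4 + 7) / 6 = 22/6 = 3.6667
  x̄ = (6, 3.6667),  deviation x̄ - mu_0 = (6, 3.6667) - (7, 6) = (-1, -2.3333).

Step 2 — sample covariance matrix, S[i,j] = (1/(n-1)) · Σ_k (x_{k,i} - mean_i) · (x_{k,j} - mean_j), divisor n-1 = 5:
  S[A,A] = ((2)·(2) + (2)·(2) + (-3)·(-3) + (-1)·(-1) + (-3)·(-3) + (3)·(3)) / 5 = 36/5 = 7.2
  S[A,B] = ((2)·(2.3333) + (2)·(-0.6667) + (-3)·(-2.6667) + (-1)·(-2.6667) + (-3)·(0.3333) + (3)·(3.3333)) / 5 = 23/5 = 4.6
  S[B,B] = ((2.3333)·(2.3333) + (-0.6667)·(-0.6667) + (-2.6667)·(-2.6667) + (-2.6667)·(-2.6667) + (0.3333)·(0.3333) + (3.3333)·(3.3333)) / 5 = 31.3333/5 = 6.2667
  S = [[7.2, 4.6],
 [4.6, 6.2667]].

Step 3 — invert S. det(S) = 7.2·6.2667 - (4.6)² = 23.96.
  S^{-1} = (1/det) · [[d, -b], [-b, a]] = [[0.2615, -0.192],
 [-0.192, 0.3005]].

Step 4 — quadratic form (x̄ - mu_0)^T · S^{-1} · (x̄ - mu_0):
  S^{-1} · (x̄ - mu_0) = (0.1864, -0.5092),
  (x̄ - mu_0)^T · [...] = (-1)·(0.1864) + (-2.3333)·(-0.5092) = 1.0017.

Step 5 — scale by n: T² = 6 · 1.0017 = 6.01.

T² ≈ 6.01


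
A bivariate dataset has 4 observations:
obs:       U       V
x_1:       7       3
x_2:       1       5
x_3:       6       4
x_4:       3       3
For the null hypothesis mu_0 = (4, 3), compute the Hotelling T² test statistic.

Step 1 — sample mean vector:
  mean(U) = (7 + 1 + 6 + 3) / 4 = 17/4 = 4.25
  mean(V) = (3 + 5 + 4 + 3) / 4 = 15/4 = 3.75
  x̄ = (4.25, 3.75),  deviation x̄ - mu_0 = (4.25, 3.75) - (4, 3) = (0.25, 0.75).

Step 2 — sample covariance matrix, S[i,j] = (1/(n-1)) · Σ_k (x_{k,i} - mean_i) · (x_{k,j} - mean_j), divisor n-1 = 3:
  S[U,U] = ((2.75)·(2.75) + (-3.25)·(-3.25) + (1.75)·(1.75) + (-1.25)·(-1.25)) / 3 = 22.75/3 = 7.5833
  S[U,V] = ((2.75)·(-0.75) + (-3.25)·(1.25) + (1.75)·(0.25) + (-1.25)·(-0.75)) / 3 = -4.75/3 = -1.5833
  S[V,V] = ((-0.75)·(-0.75) + (1.25)·(1.25) + (0.25)·(0.25) + (-0.75)·(-0.75)) / 3 = 2.75/3 = 0.9167
  S = [[7.5833, -1.5833],
 [-1.5833, 0.9167]].

Step 3 — invert S. det(S) = 7.5833·0.9167 - (-1.5833)² = 4.4444.
  S^{-1} = (1/det) · [[d, -b], [-b, a]] = [[0.2062, 0.3562],
 [0.3563, 1.7063]].

Step 4 — quadratic form (x̄ - mu_0)^T · S^{-1} · (x̄ - mu_0):
  S^{-1} · (x̄ - mu_0) = (0.3188, 1.3688),
  (x̄ - mu_0)^T · [...] = (0.25)·(0.3188) + (0.75)·(1.3688) = 1.1062.

Step 5 — scale by n: T² = 4 · 1.1062 = 4.425.

T² ≈ 4.425


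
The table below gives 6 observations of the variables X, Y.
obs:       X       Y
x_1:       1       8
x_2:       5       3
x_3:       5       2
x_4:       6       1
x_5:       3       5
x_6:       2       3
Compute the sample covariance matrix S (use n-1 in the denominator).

Step 1 — column means:
  mean(X) = (1 + 5 + 5 + 6 + 3 + 2) / 6 = 22/6 = 3.6667
  mean(Y) = (8 + 3 + 2 + 1 + 5 + 3) / 6 = 22/6 = 3.6667

Step 2 — sample covariance S[i,j] = (1/(n-1)) · Σ_k (x_{k,i} - mean_i) · (x_{k,j} - mean_j), with n-1 = 5.
  S[X,X] = ((-2.6667)·(-2.6667) + (1.3333)·(1.3333) + (1.3333)·(1.3333) + (2.3333)·(2.3333) + (-0.6667)·(-0.6667) + (-1.6667)·(-1.6667)) / 5 = 19.3333/5 = 3.8667
  S[X,Y] = ((-2.6667)·(4.3333) + (1.3333)·(-0.6667) + (1.3333)·(-1.6667) + (2.3333)·(-2.6667) + (-0.6667)·(1.3333) + (-1.6667)·(-0.6667)) / 5 = -20.6667/5 = -4.1333
  S[Y,Y] = ((4.3333)·(4.3333) + (-0.6667)·(-0.6667) + (-1.6667)·(-1.6667) + (-2.6667)·(-2.6667) + (1.3333)·(1.3333) + (-0.6667)·(-0.6667)) / 5 = 31.3333/5 = 6.2667

S is symmetric (S[j,i] = S[i,j]). Assembling:

S = [[3.8667, -4.1333],
 [-4.1333, 6.2667]]


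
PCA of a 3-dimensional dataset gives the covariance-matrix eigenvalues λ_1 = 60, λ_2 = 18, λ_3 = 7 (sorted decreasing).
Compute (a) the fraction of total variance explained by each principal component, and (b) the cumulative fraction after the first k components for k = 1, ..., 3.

Step 1 — total variance = trace(Sigma) = Σ λ_i = 60 + 18 + 7 = 85.

Step 2 — fraction explained by component i = λ_i / Σ λ:
  PC1: 60/85 = 0.7059
  PC2: 18/85 = 0.2118
  PC3: 7/85 = 0.0824

Step 3 — cumulative fraction after k components = (λ_1 + ... + λ_k) / Σ λ:
  k = 1: 60/85 = 0.7059
  k = 2: (60 + 18)/85 = 78/85 = 0.9176
  k = 3: (60 + 18 + 7)/85 = 85/85 = 1

Summary (fraction, with percent):

explained: PC1 0.7059 (70.59%), PC2 0.2118 (21.18%), PC3 0.0824 (8.24%);  cumulative: 0.7059, 0.9176, 1


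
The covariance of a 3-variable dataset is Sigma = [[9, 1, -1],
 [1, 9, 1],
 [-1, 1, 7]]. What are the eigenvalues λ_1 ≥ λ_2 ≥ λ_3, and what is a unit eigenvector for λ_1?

Step 1 — characteristic polynomial p(λ) = det(λI - Sigma) = λ³ - tr·λ² + c_1·λ - det, where tr = trace, c_1 = sum of the principal 2×2 minors, det = det(Sigma):
  tr = 9 + 9 + 7 = 25,
  c_1 = (9·9 - (1)²) + (9·7 - (-1)²) + (9·7 - (1)²) = 80 + 62 + 62 = 204,
  det = 9·(9·7 - (1)²) - (1)·((1)·7 - (1)·(-1)) + (-1)·((1)·(1) - 9·(-1)) = 9·(62) - (1)·(8) + (-1)·(10) = 540.
  So p(λ) = λ³ - 25λ² + 204λ - 540.
Step 2 — look for an integer root (rational root theorem: any rational root is an integer divisor of 540). Testing λ = 6:
  p(6) = 216 - 900 + 1224 - 540 = 0  ✓
  Dividing out (λ - 6): p(λ) = (λ - 6)(λ² - 19λ + 90).
Step 3 — remaining eigenvalues from the quadratic λ² - 19λ + 90 = 0:
  Δ = 19² - 4·90 = 361 - 360 = 1,  λ = (19 ± √1)/2 = (19 ± 1)/2 = 10 or 9.
  Sorted: λ_1 = 10,  λ_2 = 9,  λ_3 = 6  (check: sum = 25 = tr ✓).

Step 4 — unit eigenvector for λ_1 = 10: v spans the null space of (Sigma - λ_1 I), whose rows are
  r_1 = (-1, 1, -1),  r_2 = (1, -1, 1),  r_3 = (-1, 1, -3).
  v is orthogonal to every row, so take v ∝ r_1 × r_3 = ((1)·(-3) - (-1)·(1), (-1)·(-1) - (-1)·(-3), (-1)·(1) - (1)·(-1)) = (-2, -2, 0).
  Rescale (divide by 2; multiply by -1 so the first nonzero entry is positive): u = (1, 1, 0).
  ||u|| = √((1)² + (1)² + (0)²) = √(2) ≈ 1.4142,  v_1 = u/||u|| ≈ (0.7071, 0.7071, 0) (||v_1|| = 1).

λ_1 = 10,  λ_2 = 9,  λ_3 = 6;  v_1 ≈ (0.7071, 0.7071, 0)


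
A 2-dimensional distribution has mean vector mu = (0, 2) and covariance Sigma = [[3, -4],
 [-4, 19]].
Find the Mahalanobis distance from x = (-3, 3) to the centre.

Step 1 — centre the observation: (x - mu) = (-3, 1).

Step 2 — invert Sigma. det(Sigma) = 3·19 - (-4)² = 41.
  Sigma^{-1} = (1/det) · [[d, -b], [-b, a]] = [[0.4634, 0.0976],
 [0.0976, 0.0732]].

Step 3 — form the quadratic (x - mu)^T · Sigma^{-1} · (x - mu):
  Sigma^{-1} · (x - mu) = (-1.2927, -0.2195).
  (x - mu)^T · [Sigma^{-1} · (x - mu)] = (-3)·(-1.2927) + (1)·(-0.2195) = 3.6585.

Step 4 — take square root: d = √(3.6585) ≈ 1.9127.

d(x, mu) = √(3.6585) ≈ 1.9127


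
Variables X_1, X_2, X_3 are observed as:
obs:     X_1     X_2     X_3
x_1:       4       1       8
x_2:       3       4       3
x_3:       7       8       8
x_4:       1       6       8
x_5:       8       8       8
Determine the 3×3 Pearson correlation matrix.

Step 1 — column means:
  mean(X_1) = (4 + 3 + 7 + 1 + 8) / 5 = 23/5 = 4.6
  mean(X_2) = (1 + 4 + 8 + 6 + 8) / 5 = 27/5 = 5.4
  mean(X_3) = (8 + 3 + 8 + 8 + 8) / 5 = 35/5 = 7

Step 2 — sample variances and covariances s[i,j] = (1/(n-1)) · Σ_k (x_{k,i} - mean_i) · (x_{k,j} - mean_j), with n-1 = 4:
  s[X_1,X_1] = ((-0.6)·(-0.6) + (-1.6)·(-1.6) + (2.4)·(2.4) + (-3.6)·(-3.6) + (3.4)·(3.4)) / 4 = 33.2/4 = 8.3
  s[X_1,X_2] = ((-0.6)·(-4.4) + (-1.6)·(-1.4) + (2.4)·(2.6) + (-3.6)·(0.6) + (3.4)·(2.6)) / 4 = 17.8/4 = 4.45
  s[X_1,X_3] = ((-0.6)·(1) + (-1.6)·(-4) + (2.4)·(1) + (-3.6)·(1) + (3.4)·(1)) / 4 = 8/4 = 2
  s[X_2,X_2] = ((-4.4)·(-4.4) + (-1.4)·(-1.4) + (2.6)·(2.6) + (0.6)·(0.6) + (2.6)·(2.6)) / 4 = 35.2/4 = 8.8
  s[X_2,X_3] = ((-4.4)·(1) + (-1.4)·(-4) + (2.6)·(1) + (0.6)·(1) + (2.6)·(1)) / 4 = 7/4 = 1.75
  s[X_3,X_3] = ((1)·(1) + (-4)·(-4) + (1)·(1) + (1)·(1) + (1)·(1)) / 4 = 20/4 = 5
  Sample standard deviations s_i = √(s[i,i]):
  s(X_1) = √(8.3) = 2.881
  s(X_2) = √(8.8) = 2.9665
  s(X_3) = √(5) = 2.2361

Step 3 — r_{ij} = s_{ij} / (s_i · s_j):
  r[X_1,X_1] = 1 (diagonal).
  r[X_1,X_2] = 4.45 / (2.881 · 2.9665) = 4.45 / 8.5463 = 0.5207
  r[X_1,X_3] = 2 / (2.881 · 2.2361) = 2 / 6.442 = 0.3105
  r[X_2,X_2] = 1 (diagonal).
  r[X_2,X_3] = 1.75 / (2.9665 · 2.2361) = 1.75 / 6.6332 = 0.2638
  r[X_3,X_3] = 1 (diagonal).

R is symmetric with unit diagonal. Assembling:

R = [[1, 0.5207, 0.3105],
 [0.5207, 1, 0.2638],
 [0.3105, 0.2638, 1]]
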